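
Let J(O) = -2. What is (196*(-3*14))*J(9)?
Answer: 16464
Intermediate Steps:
(196*(-3*14))*J(9) = (196*(-3*14))*(-2) = (196*(-42))*(-2) = -8232*(-2) = 16464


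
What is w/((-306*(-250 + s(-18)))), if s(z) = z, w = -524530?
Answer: -262265/41004 ≈ -6.3961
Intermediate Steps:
w/((-306*(-250 + s(-18)))) = -524530*(-1/(306*(-250 - 18))) = -524530/((-306*(-268))) = -524530/82008 = -524530*1/82008 = -262265/41004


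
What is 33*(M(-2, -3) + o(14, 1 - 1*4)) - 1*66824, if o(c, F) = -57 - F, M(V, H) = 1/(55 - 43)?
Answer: -274413/4 ≈ -68603.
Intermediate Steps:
M(V, H) = 1/12
33*(M(-2, -3) + o(14, 1 - 1*4)) - 1*66824 = 33*(1/12 + (-57 - (1 - 1*4))) - 1*66824 = 33*(1/12 + (-57 - (1 - 4))) - 66824 = 33*(1/12 + (-57 - 1*(-3))) - 66824 = 33*(1/12 + (-57 + 3)) - 66824 = 33*(1/12 - 54) - 66824 = 33*(-647/12) - 66824 = -7117/4 - 66824 = -274413/4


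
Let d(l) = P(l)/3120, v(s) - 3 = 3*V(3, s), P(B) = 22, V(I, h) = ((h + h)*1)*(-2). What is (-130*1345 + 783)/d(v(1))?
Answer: -271544520/11 ≈ -2.4686e+7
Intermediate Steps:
V(I, h) = -4*h (V(I, h) = ((2*h)*1)*(-2) = (2*h)*(-2) = -4*h)
v(s) = 3 - 12*s (v(s) = 3 + 3*(-4*s) = 3 - 12*s)
d(l) = 11/1560 (d(l) = 22/3120 = 22*(1/3120) = 11/1560)
(-130*1345 + 783)/d(v(1)) = (-130*1345 + 783)/(11/1560) = (-174850 + 783)*(1560/11) = -174067*1560/11 = -271544520/11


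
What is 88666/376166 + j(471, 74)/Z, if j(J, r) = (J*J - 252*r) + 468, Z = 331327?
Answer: 52993891754/62316976141 ≈ 0.85039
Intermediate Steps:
j(J, r) = 468 + J**2 - 252*r (j(J, r) = (J**2 - 252*r) + 468 = 468 + J**2 - 252*r)
88666/376166 + j(471, 74)/Z = 88666/376166 + (468 + 471**2 - 252*74)/331327 = 88666*(1/376166) + (468 + 221841 - 18648)*(1/331327) = 44333/188083 + 203661*(1/331327) = 44333/188083 + 203661/331327 = 52993891754/62316976141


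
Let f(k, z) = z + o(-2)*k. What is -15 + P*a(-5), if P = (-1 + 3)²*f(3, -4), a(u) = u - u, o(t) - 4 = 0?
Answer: -15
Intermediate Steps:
o(t) = 4 (o(t) = 4 + 0 = 4)
f(k, z) = z + 4*k
a(u) = 0
P = 32 (P = (-1 + 3)²*(-4 + 4*3) = 2²*(-4 + 12) = 4*8 = 32)
-15 + P*a(-5) = -15 + 32*0 = -15 + 0 = -15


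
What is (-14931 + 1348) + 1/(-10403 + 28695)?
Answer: -248460235/18292 ≈ -13583.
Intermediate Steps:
(-14931 + 1348) + 1/(-10403 + 28695) = -13583 + 1/18292 = -248460235/18292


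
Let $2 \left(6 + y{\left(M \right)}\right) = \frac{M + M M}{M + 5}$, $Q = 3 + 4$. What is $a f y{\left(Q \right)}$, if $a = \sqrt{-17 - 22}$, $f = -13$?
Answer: $\frac{143 i \sqrt{39}}{3} \approx 297.68 i$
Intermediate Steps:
$Q = 7$
$a = i \sqrt{39}$ ($a = \sqrt{-39} = i \sqrt{39} \approx 6.245 i$)
$y{\left(M \right)} = -6 + \frac{M + M^{2}}{2 \left(5 + M\right)}$ ($y{\left(M \right)} = -6 + \frac{\left(M + M M\right) \frac{1}{M + 5}}{2} = -6 + \frac{\left(M + M^{2}\right) \frac{1}{5 + M}}{2} = -6 + \frac{\frac{1}{5 + M} \left(M + M^{2}\right)}{2} = -6 + \frac{M + M^{2}}{2 \left(5 + M\right)}$)
$a f y{\left(Q \right)} = i \sqrt{39} \left(-13\right) \frac{-60 + 7^{2} - 77}{2 \left(5 + 7\right)} = - 13 i \sqrt{39} \frac{-60 + 49 - 77}{2 \cdot 12} = - 13 i \sqrt{39} \cdot \frac{1}{2} \cdot \frac{1}{12} \left(-88\right) = - 13 i \sqrt{39} \left(- \frac{11}{3}\right) = \frac{143 i \sqrt{39}}{3}$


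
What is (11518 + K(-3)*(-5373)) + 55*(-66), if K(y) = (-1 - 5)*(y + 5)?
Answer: 72364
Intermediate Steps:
K(y) = -30 - 6*y (K(y) = -6*(5 + y) = -30 - 6*y)
(11518 + K(-3)*(-5373)) + 55*(-66) = (11518 + (-30 - 6*(-3))*(-5373)) + 55*(-66) = (11518 + (-30 + 18)*(-5373)) - 3630 = (11518 - 12*(-5373)) - 3630 = (11518 + 64476) - 3630 = 75994 - 3630 = 72364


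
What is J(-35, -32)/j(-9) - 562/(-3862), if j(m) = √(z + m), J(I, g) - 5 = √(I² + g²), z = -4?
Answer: 281/1931 - I*√13*(5 + √2249)/13 ≈ 0.14552 - 14.54*I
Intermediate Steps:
J(I, g) = 5 + √(I² + g²)
j(m) = √(-4 + m)
J(-35, -32)/j(-9) - 562/(-3862) = (5 + √((-35)² + (-32)²))/(√(-4 - 9)) - 562/(-3862) = (5 + √(1225 + 1024))/(√(-13)) - 562*(-1/3862) = (5 + √2249)/((I*√13)) + 281/1931 = (5 + √2249)*(-I*√13/13) + 281/1931 = -I*√13*(5 + √2249)/13 + 281/1931 = 281/1931 - I*√13*(5 + √2249)/13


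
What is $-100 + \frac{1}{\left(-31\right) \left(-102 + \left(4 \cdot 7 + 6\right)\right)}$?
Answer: $- \frac{210799}{2108} \approx -100.0$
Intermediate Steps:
$-100 + \frac{1}{\left(-31\right) \left(-102 + \left(4 \cdot 7 + 6\right)\right)} = -100 - \frac{1}{31 \left(-102 + \left(28 + 6\right)\right)} = -100 - \frac{1}{31 \left(-102 + 34\right)} = -100 - \frac{1}{31 \left(-68\right)} = -100 - - \frac{1}{2108} = -100 + \frac{1}{2108} = - \frac{210799}{2108}$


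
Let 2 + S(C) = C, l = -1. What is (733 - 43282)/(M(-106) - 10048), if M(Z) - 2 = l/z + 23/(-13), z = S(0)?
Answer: 1106274/261229 ≈ 4.2349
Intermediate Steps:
S(C) = -2 + C
z = -2 (z = -2 + 0 = -2)
M(Z) = 19/26 (M(Z) = 2 + (-1/(-2) + 23/(-13)) = 2 + (-1*(-½) + 23*(-1/13)) = 2 + (½ - 23/13) = 2 - 33/26 = 19/26)
(733 - 43282)/(M(-106) - 10048) = (733 - 43282)/(19/26 - 10048) = -42549/(-261229/26) = -42549*(-26/261229) = 1106274/261229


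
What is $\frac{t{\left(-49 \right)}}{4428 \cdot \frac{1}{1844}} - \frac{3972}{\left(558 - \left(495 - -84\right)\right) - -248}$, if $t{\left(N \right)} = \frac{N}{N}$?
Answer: $- \frac{4292357}{251289} \approx -17.081$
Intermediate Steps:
$t{\left(N \right)} = 1$
$\frac{t{\left(-49 \right)}}{4428 \cdot \frac{1}{1844}} - \frac{3972}{\left(558 - \left(495 - -84\right)\right) - -248} = 1 \frac{1}{4428 \cdot \frac{1}{1844}} - \frac{3972}{\left(558 - \left(495 - -84\right)\right) - -248} = 1 \frac{1}{4428 \cdot \frac{1}{1844}} - \frac{3972}{\left(558 - \left(495 + 84\right)\right) + 248} = 1 \frac{1}{\frac{1107}{461}} - \frac{3972}{\left(558 - 579\right) + 248} = 1 \cdot \frac{461}{1107} - \frac{3972}{\left(558 - 579\right) + 248} = \frac{461}{1107} - \frac{3972}{-21 + 248} = \frac{461}{1107} - \frac{3972}{227} = - \frac{4292357}{251289}$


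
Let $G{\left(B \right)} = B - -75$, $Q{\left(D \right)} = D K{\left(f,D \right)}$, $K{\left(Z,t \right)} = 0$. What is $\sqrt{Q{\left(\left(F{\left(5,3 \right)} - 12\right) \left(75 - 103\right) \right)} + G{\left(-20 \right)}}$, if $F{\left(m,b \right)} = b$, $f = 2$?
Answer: $\sqrt{55} \approx 7.4162$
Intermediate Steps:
$Q{\left(D \right)} = 0$ ($Q{\left(D \right)} = D 0 = 0$)
$G{\left(B \right)} = 75 + B$ ($G{\left(B \right)} = B + 75 = 75 + B$)
$\sqrt{Q{\left(\left(F{\left(5,3 \right)} - 12\right) \left(75 - 103\right) \right)} + G{\left(-20 \right)}} = \sqrt{0 + \left(75 - 20\right)} = \sqrt{0 + 55} = \sqrt{55}$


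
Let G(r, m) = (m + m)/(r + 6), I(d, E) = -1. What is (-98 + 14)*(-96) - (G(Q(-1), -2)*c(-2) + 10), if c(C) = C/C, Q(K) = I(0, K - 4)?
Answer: 40274/5 ≈ 8054.8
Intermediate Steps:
Q(K) = -1
G(r, m) = 2*m/(6 + r) (G(r, m) = (2*m)/(6 + r) = 2*m/(6 + r))
c(C) = 1
(-98 + 14)*(-96) - (G(Q(-1), -2)*c(-2) + 10) = (-98 + 14)*(-96) - ((2*(-2)/(6 - 1))*1 + 10) = -84*(-96) - ((2*(-2)/5)*1 + 10) = 8064 - ((2*(-2)*(1/5))*1 + 10) = 8064 - (-4/5*1 + 10) = 8064 - (-4/5 + 10) = 8064 - 1*46/5 = 8064 - 46/5 = 40274/5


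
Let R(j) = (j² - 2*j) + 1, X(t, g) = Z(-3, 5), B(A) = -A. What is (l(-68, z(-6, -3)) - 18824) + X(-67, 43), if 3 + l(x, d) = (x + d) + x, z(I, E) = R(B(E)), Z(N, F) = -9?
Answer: -18968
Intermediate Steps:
X(t, g) = -9
R(j) = 1 + j² - 2*j
z(I, E) = 1 + E² + 2*E (z(I, E) = 1 + (-E)² - (-2)*E = 1 + E² + 2*E)
l(x, d) = -3 + d + 2*x (l(x, d) = -3 + ((x + d) + x) = -3 + ((d + x) + x) = -3 + (d + 2*x) = -3 + d + 2*x)
(l(-68, z(-6, -3)) - 18824) + X(-67, 43) = ((-3 + (1 + (-3)² + 2*(-3)) + 2*(-68)) - 18824) - 9 = ((-3 + (1 + 9 - 6) - 136) - 18824) - 9 = ((-3 + 4 - 136) - 18824) - 9 = (-135 - 18824) - 9 = -18959 - 9 = -18968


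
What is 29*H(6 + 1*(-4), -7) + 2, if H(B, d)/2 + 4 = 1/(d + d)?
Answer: -1639/7 ≈ -234.14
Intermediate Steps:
H(B, d) = -8 + 1/d (H(B, d) = -8 + 2/(d + d) = -8 + 2/((2*d)) = -8 + 2*(1/(2*d)) = -8 + 1/d)
29*H(6 + 1*(-4), -7) + 2 = 29*(-8 + 1/(-7)) + 2 = 29*(-8 - ⅐) + 2 = 29*(-57/7) + 2 = -1653/7 + 2 = -1639/7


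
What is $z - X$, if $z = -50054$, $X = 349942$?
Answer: $-399996$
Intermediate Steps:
$z - X = -50054 - 349942 = -399996$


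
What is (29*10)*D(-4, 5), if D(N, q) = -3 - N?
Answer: 290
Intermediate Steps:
(29*10)*D(-4, 5) = (29*10)*(-3 - 1*(-4)) = 290*(-3 + 4) = 290*1 = 290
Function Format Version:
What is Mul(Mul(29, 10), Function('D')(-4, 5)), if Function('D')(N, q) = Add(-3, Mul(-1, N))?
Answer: 290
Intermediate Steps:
Mul(Mul(29, 10), Function('D')(-4, 5)) = Mul(Mul(29, 10), Add(-3, Mul(-1, -4))) = Mul(290, Add(-3, 4)) = Mul(290, 1) = 290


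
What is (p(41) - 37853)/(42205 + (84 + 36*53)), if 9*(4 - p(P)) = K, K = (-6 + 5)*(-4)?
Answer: -1765/2061 ≈ -0.85638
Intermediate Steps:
K = 4 (K = -1*(-4) = 4)
p(P) = 32/9 (p(P) = 4 - 1/9*4 = 4 - 4/9 = 32/9)
(p(41) - 37853)/(42205 + (84 + 36*53)) = (32/9 - 37853)/(42205 + (84 + 36*53)) = -340645/(9*(42205 + (84 + 1908))) = -340645/(9*(42205 + 1992)) = -340645/9/44197 = -340645/9*1/44197 = -1765/2061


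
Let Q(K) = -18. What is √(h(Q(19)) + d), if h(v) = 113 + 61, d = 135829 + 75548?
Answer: √211551 ≈ 459.95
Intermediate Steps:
d = 211377
h(v) = 174
√(h(Q(19)) + d) = √(174 + 211377) = √211551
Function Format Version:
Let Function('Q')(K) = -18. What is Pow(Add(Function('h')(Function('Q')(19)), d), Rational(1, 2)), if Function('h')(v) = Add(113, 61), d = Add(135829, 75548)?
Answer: Pow(211551, Rational(1, 2)) ≈ 459.95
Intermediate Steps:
d = 211377
Function('h')(v) = 174
Pow(Add(Function('h')(Function('Q')(19)), d), Rational(1, 2)) = Pow(Add(174, 211377), Rational(1, 2)) = Pow(211551, Rational(1, 2))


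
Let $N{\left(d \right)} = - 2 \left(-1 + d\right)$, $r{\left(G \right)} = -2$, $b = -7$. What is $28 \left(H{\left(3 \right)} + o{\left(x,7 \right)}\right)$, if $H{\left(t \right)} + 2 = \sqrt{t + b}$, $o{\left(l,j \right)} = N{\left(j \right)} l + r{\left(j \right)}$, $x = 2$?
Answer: $-784 + 56 i \approx -784.0 + 56.0 i$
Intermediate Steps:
$N{\left(d \right)} = 2 - 2 d$
$o{\left(l,j \right)} = -2 + l \left(2 - 2 j\right)$ ($o{\left(l,j \right)} = \left(2 - 2 j\right) l - 2 = l \left(2 - 2 j\right) - 2 = -2 + l \left(2 - 2 j\right)$)
$H{\left(t \right)} = -2 + \sqrt{-7 + t}$ ($H{\left(t \right)} = -2 + \sqrt{t - 7} = -2 + \sqrt{-7 + t}$)
$28 \left(H{\left(3 \right)} + o{\left(x,7 \right)}\right) = 28 \left(\left(-2 + \sqrt{-7 + 3}\right) - \left(-2 + 28\right)\right) = 28 \left(\left(-2 + \sqrt{-4}\right) - 26\right) = 28 \left(\left(-2 + 2 i\right) - 26\right) = 28 \left(-28 + 2 i\right) = -784 + 56 i$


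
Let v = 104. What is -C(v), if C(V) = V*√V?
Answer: -208*√26 ≈ -1060.6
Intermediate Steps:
C(V) = V^(3/2)
-C(v) = -104^(3/2) = -208*√26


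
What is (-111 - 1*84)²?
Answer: 38025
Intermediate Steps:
(-111 - 1*84)² = (-111 - 84)² = (-195)² = 38025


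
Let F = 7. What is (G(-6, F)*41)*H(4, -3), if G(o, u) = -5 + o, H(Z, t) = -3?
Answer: 1353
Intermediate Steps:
(G(-6, F)*41)*H(4, -3) = ((-5 - 6)*41)*(-3) = -11*41*(-3) = -451*(-3) = 1353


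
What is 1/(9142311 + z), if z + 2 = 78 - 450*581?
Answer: 1/8880937 ≈ 1.1260e-7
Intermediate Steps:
z = -261374 (z = -2 + (78 - 450*581) = -2 + (78 - 261450) = -2 - 261372 = -261374)
1/(9142311 + z) = 1/(9142311 - 261374) = 1/8880937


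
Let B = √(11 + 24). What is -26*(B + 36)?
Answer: -936 - 26*√35 ≈ -1089.8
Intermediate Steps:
B = √35 ≈ 5.9161
-26*(B + 36) = -26*(√35 + 36) = -26*(36 + √35) = -936 - 26*√35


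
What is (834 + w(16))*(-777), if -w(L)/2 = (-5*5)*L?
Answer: -1269618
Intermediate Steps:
w(L) = 50*L (w(L) = -2*(-5*5)*L = -(-50)*L = 50*L)
(834 + w(16))*(-777) = (834 + 50*16)*(-777) = (834 + 800)*(-777) = 1634*(-777) = -1269618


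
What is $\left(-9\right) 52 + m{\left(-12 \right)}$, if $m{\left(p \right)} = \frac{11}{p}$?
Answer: $- \frac{5627}{12} \approx -468.92$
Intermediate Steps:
$\left(-9\right) 52 + m{\left(-12 \right)} = \left(-9\right) 52 + \frac{11}{-12} = -468 + 11 \left(- \frac{1}{12}\right) = -468 - \frac{11}{12} = - \frac{5627}{12}$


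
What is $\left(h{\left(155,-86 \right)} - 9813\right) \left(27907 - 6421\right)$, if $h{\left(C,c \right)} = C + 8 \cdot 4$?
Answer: $-206824236$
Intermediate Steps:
$h{\left(C,c \right)} = 32 + C$ ($h{\left(C,c \right)} = C + 32 = 32 + C$)
$\left(h{\left(155,-86 \right)} - 9813\right) \left(27907 - 6421\right) = \left(\left(32 + 155\right) - 9813\right) \left(27907 - 6421\right) = \left(187 - 9813\right) 21486 = \left(-9626\right) 21486 = -206824236$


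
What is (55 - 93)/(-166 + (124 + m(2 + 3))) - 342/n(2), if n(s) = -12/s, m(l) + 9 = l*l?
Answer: 760/13 ≈ 58.462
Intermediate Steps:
m(l) = -9 + l**2 (m(l) = -9 + l*l = -9 + l**2)
(55 - 93)/(-166 + (124 + m(2 + 3))) - 342/n(2) = (55 - 93)/(-166 + (124 + (-9 + (2 + 3)**2))) - 342/((-12/2)) = -38/(-166 + (124 + (-9 + 5**2))) - 342/((-12*1/2)) = -38/(-166 + (124 + (-9 + 25))) - 342/(-6) = -38/(-166 + (124 + 16)) - 342*(-1)/6 = -38/(-166 + 140) - 1*(-57) = -38/(-26) + 57 = -38*(-1/26) + 57 = 19/13 + 57 = 760/13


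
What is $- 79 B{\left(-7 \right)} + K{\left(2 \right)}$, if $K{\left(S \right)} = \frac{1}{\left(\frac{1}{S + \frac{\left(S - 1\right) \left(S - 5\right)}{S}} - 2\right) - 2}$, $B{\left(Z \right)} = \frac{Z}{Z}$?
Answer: $- \frac{159}{2} \approx -79.5$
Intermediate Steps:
$B{\left(Z \right)} = 1$
$K{\left(S \right)} = \frac{1}{-4 + \frac{1}{S + \frac{\left(-1 + S\right) \left(-5 + S\right)}{S}}}$ ($K{\left(S \right)} = \frac{1}{\left(\frac{1}{S + \frac{\left(-1 + S\right) \left(-5 + S\right)}{S}} - 2\right) - 2} = \frac{1}{\left(-2 + \frac{1}{S + \frac{\left(-1 + S\right) \left(-5 + S\right)}{S}}\right) - 2} = \frac{1}{-4 + \frac{1}{S + \frac{\left(-1 + S\right) \left(-5 + S\right)}{S}}}$)
$- 79 B{\left(-7 \right)} + K{\left(2 \right)} = \left(-79\right) 1 + \frac{-5 - 2 \cdot 2^{2} + 6 \cdot 2}{20 - 50 + 8 \cdot 2^{2}} = -79 + \frac{-5 - 8 + 12}{20 - 50 + 8 \cdot 4} = -79 + \frac{-5 - 8 + 12}{20 - 50 + 32} = -79 + \frac{1}{2} \left(-1\right) = -79 - \frac{1}{2} = - \frac{159}{2}$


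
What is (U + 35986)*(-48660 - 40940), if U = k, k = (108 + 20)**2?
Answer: -4692352000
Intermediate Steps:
k = 16384 (k = 128**2 = 16384)
U = 16384
(U + 35986)*(-48660 - 40940) = (16384 + 35986)*(-48660 - 40940) = 52370*(-89600) = -4692352000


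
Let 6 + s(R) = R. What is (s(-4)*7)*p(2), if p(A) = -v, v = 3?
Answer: 210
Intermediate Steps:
s(R) = -6 + R
p(A) = -3 (p(A) = -1*3 = -3)
(s(-4)*7)*p(2) = ((-6 - 4)*7)*(-3) = -10*7*(-3) = -70*(-3) = 210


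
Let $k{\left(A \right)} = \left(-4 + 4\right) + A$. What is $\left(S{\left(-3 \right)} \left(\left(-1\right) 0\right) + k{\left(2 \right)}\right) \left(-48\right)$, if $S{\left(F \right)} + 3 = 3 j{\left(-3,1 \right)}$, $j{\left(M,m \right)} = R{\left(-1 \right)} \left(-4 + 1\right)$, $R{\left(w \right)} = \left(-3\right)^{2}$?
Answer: $-96$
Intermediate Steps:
$R{\left(w \right)} = 9$
$j{\left(M,m \right)} = -27$ ($j{\left(M,m \right)} = 9 \left(-4 + 1\right) = 9 \left(-3\right) = -27$)
$S{\left(F \right)} = -84$ ($S{\left(F \right)} = -3 + 3 \left(-27\right) = -3 - 81 = -84$)
$k{\left(A \right)} = A$ ($k{\left(A \right)} = 0 + A = A$)
$\left(S{\left(-3 \right)} \left(\left(-1\right) 0\right) + k{\left(2 \right)}\right) \left(-48\right) = \left(- 84 \left(\left(-1\right) 0\right) + 2\right) \left(-48\right) = \left(\left(-84\right) 0 + 2\right) \left(-48\right) = \left(0 + 2\right) \left(-48\right) = 2 \left(-48\right) = -96$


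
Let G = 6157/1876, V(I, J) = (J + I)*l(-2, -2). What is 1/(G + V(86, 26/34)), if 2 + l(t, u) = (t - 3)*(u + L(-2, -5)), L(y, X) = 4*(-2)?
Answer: 31892/132925469 ≈ 0.00023992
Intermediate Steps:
L(y, X) = -8
l(t, u) = -2 + (-8 + u)*(-3 + t) (l(t, u) = -2 + (t - 3)*(u - 8) = -2 + (-3 + t)*(-8 + u) = -2 + (-8 + u)*(-3 + t))
V(I, J) = 48*I + 48*J (V(I, J) = (J + I)*(22 - 8*(-2) - 3*(-2) - 2*(-2)) = (I + J)*(22 + 16 + 6 + 4) = (I + J)*48 = 48*I + 48*J)
G = 6157/1876 (G = 6157*(1/1876) = 6157/1876 ≈ 3.2820)
1/(G + V(86, 26/34)) = 1/(6157/1876 + (48*86 + 48*(26/34))) = 1/(6157/1876 + (4128 + 48*(26*(1/34)))) = 1/(6157/1876 + (4128 + 48*(13/17))) = 1/(6157/1876 + (4128 + 624/17)) = 1/(6157/1876 + 70800/17) = 1/(132925469/31892) = 31892/132925469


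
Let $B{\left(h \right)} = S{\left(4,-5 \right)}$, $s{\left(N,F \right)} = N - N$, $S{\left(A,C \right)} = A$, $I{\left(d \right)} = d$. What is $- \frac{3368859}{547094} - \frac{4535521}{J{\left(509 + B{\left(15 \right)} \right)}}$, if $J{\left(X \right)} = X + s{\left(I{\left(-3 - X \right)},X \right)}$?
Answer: $- \frac{2483084550641}{280659222} \approx -8847.3$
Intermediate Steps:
$s{\left(N,F \right)} = 0$
$B{\left(h \right)} = 4$
$J{\left(X \right)} = X$ ($J{\left(X \right)} = X + 0 = X$)
$- \frac{3368859}{547094} - \frac{4535521}{J{\left(509 + B{\left(15 \right)} \right)}} = - \frac{3368859}{547094} - \frac{4535521}{509 + 4} = \left(-3368859\right) \frac{1}{547094} - \frac{4535521}{513} = - \frac{3368859}{547094} - \frac{4535521}{513} = - \frac{2483084550641}{280659222}$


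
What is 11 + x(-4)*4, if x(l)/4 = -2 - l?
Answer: 43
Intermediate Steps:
x(l) = -8 - 4*l (x(l) = 4*(-2 - l) = -8 - 4*l)
11 + x(-4)*4 = 11 + (-8 - 4*(-4))*4 = 11 + (-8 + 16)*4 = 11 + 8*4 = 11 + 32 = 43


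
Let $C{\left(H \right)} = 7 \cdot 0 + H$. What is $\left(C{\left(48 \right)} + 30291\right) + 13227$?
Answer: $43566$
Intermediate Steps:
$C{\left(H \right)} = H$ ($C{\left(H \right)} = 0 + H = H$)
$\left(C{\left(48 \right)} + 30291\right) + 13227 = \left(48 + 30291\right) + 13227 = 30339 + 13227 = 43566$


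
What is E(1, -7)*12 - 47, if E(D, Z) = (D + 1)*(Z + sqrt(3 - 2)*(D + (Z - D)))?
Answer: -383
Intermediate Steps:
E(D, Z) = 2*Z*(1 + D) (E(D, Z) = (1 + D)*(Z + sqrt(1)*Z) = (1 + D)*(Z + 1*Z) = (1 + D)*(Z + Z) = (1 + D)*(2*Z) = 2*Z*(1 + D))
E(1, -7)*12 - 47 = (2*(-7)*(1 + 1))*12 - 47 = (2*(-7)*2)*12 - 47 = -28*12 - 47 = -336 - 47 = -383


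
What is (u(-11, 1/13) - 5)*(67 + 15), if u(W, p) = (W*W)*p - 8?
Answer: -3936/13 ≈ -302.77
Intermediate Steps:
u(W, p) = -8 + p*W**2 (u(W, p) = W**2*p - 8 = p*W**2 - 8 = -8 + p*W**2)
(u(-11, 1/13) - 5)*(67 + 15) = ((-8 + (-11)**2/13) - 5)*(67 + 15) = ((-8 + (1/13)*121) - 5)*82 = ((-8 + 121/13) - 5)*82 = (17/13 - 5)*82 = -48/13*82 = -3936/13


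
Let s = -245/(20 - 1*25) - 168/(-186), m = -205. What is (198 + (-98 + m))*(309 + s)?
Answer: -1168230/31 ≈ -37685.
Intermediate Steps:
s = 1547/31 (s = -245/(20 - 25) - 168*(-1/186) = -245/(-5) + 28/31 = -245*(-⅕) + 28/31 = 49 + 28/31 = 1547/31 ≈ 49.903)
(198 + (-98 + m))*(309 + s) = (198 + (-98 - 205))*(309 + 1547/31) = (198 - 303)*(11126/31) = -105*11126/31 = -1168230/31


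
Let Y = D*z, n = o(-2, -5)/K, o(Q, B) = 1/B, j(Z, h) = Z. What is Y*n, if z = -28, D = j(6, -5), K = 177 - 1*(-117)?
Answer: 4/35 ≈ 0.11429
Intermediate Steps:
K = 294 (K = 177 + 117 = 294)
D = 6
n = -1/1470 (n = 1/(-5*294) = -⅕*1/294 = -1/1470 ≈ -0.00068027)
Y = -168 (Y = 6*(-28) = -168)
Y*n = -168*(-1/1470) = 4/35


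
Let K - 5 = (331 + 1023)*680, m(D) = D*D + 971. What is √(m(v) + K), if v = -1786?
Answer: 14*√20977 ≈ 2027.7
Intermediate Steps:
m(D) = 971 + D² (m(D) = D² + 971 = 971 + D²)
K = 920725 (K = 5 + (331 + 1023)*680 = 5 + 1354*680 = 5 + 920720 = 920725)
√(m(v) + K) = √((971 + (-1786)²) + 920725) = √((971 + 3189796) + 920725) = √(3190767 + 920725) = √4111492 = 14*√20977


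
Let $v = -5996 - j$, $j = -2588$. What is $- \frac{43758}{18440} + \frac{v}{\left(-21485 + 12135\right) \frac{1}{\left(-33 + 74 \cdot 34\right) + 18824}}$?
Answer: $\frac{6084535197}{783700} \approx 7763.9$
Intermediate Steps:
$v = -3408$ ($v = -5996 - -2588 = -5996 + 2588 = -3408$)
$- \frac{43758}{18440} + \frac{v}{\left(-21485 + 12135\right) \frac{1}{\left(-33 + 74 \cdot 34\right) + 18824}} = - \frac{43758}{18440} - \frac{3408}{\left(-21485 + 12135\right) \frac{1}{\left(-33 + 74 \cdot 34\right) + 18824}} = \left(-43758\right) \frac{1}{18440} - \frac{3408}{\left(-9350\right) \frac{1}{\left(-33 + 2516\right) + 18824}} = - \frac{21879}{9220} - \frac{3408}{\left(-9350\right) \frac{1}{2483 + 18824}} = - \frac{21879}{9220} - \frac{3408}{\left(-9350\right) \frac{1}{21307}} = - \frac{21879}{9220} - \frac{3408}{- \frac{850}{1937}} = - \frac{21879}{9220} - - \frac{3300648}{425} = - \frac{21879}{9220} + \frac{3300648}{425} = \frac{6084535197}{783700}$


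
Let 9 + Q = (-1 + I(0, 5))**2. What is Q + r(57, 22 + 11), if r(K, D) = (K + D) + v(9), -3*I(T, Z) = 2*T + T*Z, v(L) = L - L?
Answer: 82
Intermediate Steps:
v(L) = 0
I(T, Z) = -2*T/3 - T*Z/3 (I(T, Z) = -(2*T + T*Z)/3 = -2*T/3 - T*Z/3)
r(K, D) = D + K (r(K, D) = (K + D) + 0 = (D + K) + 0 = D + K)
Q = -8 (Q = -9 + (-1 - 1/3*0*(2 + 5))**2 = -9 + (-1 - 1/3*0*7)**2 = -9 + (-1 + 0)**2 = -9 + (-1)**2 = -9 + 1 = -8)
Q + r(57, 22 + 11) = -8 + ((22 + 11) + 57) = -8 + (33 + 57) = -8 + 90 = 82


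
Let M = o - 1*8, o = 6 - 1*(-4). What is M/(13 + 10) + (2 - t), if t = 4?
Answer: -44/23 ≈ -1.9130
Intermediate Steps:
o = 10 (o = 6 + 4 = 10)
M = 2 (M = 10 - 1*8 = 10 - 8 = 2)
M/(13 + 10) + (2 - t) = 2/(13 + 10) + (2 - 1*4) = 2/23 + (2 - 4) = 2*(1/23) - 2 = 2/23 - 2 = -44/23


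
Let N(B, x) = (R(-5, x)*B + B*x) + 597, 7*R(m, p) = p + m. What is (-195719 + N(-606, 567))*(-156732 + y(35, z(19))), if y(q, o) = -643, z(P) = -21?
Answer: 647069345000/7 ≈ 9.2439e+10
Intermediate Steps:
R(m, p) = m/7 + p/7 (R(m, p) = (p + m)/7 = (m + p)/7 = m/7 + p/7)
N(B, x) = 597 + B*x + B*(-5/7 + x/7) (N(B, x) = (((⅐)*(-5) + x/7)*B + B*x) + 597 = ((-5/7 + x/7)*B + B*x) + 597 = (B*(-5/7 + x/7) + B*x) + 597 = (B*x + B*(-5/7 + x/7)) + 597 = 597 + B*x + B*(-5/7 + x/7))
(-195719 + N(-606, 567))*(-156732 + y(35, z(19))) = (-195719 + (597 - 5/7*(-606) + (8/7)*(-606)*567))*(-156732 - 643) = (-195719 + (597 + 3030/7 - 392688))*(-157375) = (-195719 - 2741607/7)*(-157375) = -4111640/7*(-157375) = 647069345000/7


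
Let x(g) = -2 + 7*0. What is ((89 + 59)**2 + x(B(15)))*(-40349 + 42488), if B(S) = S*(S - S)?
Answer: 46848378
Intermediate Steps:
B(S) = 0 (B(S) = S*0 = 0)
x(g) = -2 (x(g) = -2 + 0 = -2)
((89 + 59)**2 + x(B(15)))*(-40349 + 42488) = ((89 + 59)**2 - 2)*(-40349 + 42488) = (148**2 - 2)*2139 = (21904 - 2)*2139 = 21902*2139 = 46848378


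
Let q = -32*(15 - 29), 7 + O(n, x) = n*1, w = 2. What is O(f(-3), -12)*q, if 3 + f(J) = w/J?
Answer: -14336/3 ≈ -4778.7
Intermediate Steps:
f(J) = -3 + 2/J
O(n, x) = -7 + n (O(n, x) = -7 + n*1 = -7 + n)
q = 448 (q = -32*(-14) = 448)
O(f(-3), -12)*q = (-7 + (-3 + 2/(-3)))*448 = (-7 + (-3 + 2*(-1/3)))*448 = (-7 + (-3 - 2/3))*448 = (-7 - 11/3)*448 = -32/3*448 = -14336/3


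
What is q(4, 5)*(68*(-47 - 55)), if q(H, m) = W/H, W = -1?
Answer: 1734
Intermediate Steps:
q(H, m) = -1/H
q(4, 5)*(68*(-47 - 55)) = (-1/4)*(68*(-47 - 55)) = (-1*¼)*(68*(-102)) = -¼*(-6936) = 1734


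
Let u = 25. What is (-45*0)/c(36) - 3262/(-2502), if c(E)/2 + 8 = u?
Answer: 1631/1251 ≈ 1.3038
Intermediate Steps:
c(E) = 34 (c(E) = -16 + 2*25 = -16 + 50 = 34)
(-45*0)/c(36) - 3262/(-2502) = -45*0/34 - 3262/(-2502) = 0*(1/34) - 3262*(-1/2502) = 0 + 1631/1251 = 1631/1251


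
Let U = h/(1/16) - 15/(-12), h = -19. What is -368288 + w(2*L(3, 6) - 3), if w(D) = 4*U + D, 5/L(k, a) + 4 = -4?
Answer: -1478013/4 ≈ -3.6950e+5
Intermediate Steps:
L(k, a) = -5/8 (L(k, a) = 5/(-4 - 4) = 5/(-8) = 5*(-⅛) = -5/8)
U = -1211/4 (U = -19/(1/16) - 15/(-12) = -19/1/16 - 15*(-1/12) = -19*16 + 5/4 = -304 + 5/4 = -1211/4 ≈ -302.75)
w(D) = -1211 + D (w(D) = 4*(-1211/4) + D = -1211 + D)
-368288 + w(2*L(3, 6) - 3) = -368288 + (-1211 + (2*(-5/8) - 3)) = -368288 + (-1211 + (-5/4 - 3)) = -368288 + (-1211 - 17/4) = -368288 - 4861/4 = -1478013/4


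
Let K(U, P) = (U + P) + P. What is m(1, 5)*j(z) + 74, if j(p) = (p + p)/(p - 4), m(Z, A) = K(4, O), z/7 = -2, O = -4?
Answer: 610/9 ≈ 67.778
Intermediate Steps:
z = -14 (z = 7*(-2) = -14)
K(U, P) = U + 2*P (K(U, P) = (P + U) + P = U + 2*P)
m(Z, A) = -4 (m(Z, A) = 4 + 2*(-4) = 4 - 8 = -4)
j(p) = 2*p/(-4 + p) (j(p) = (2*p)/(-4 + p) = 2*p/(-4 + p))
m(1, 5)*j(z) + 74 = -8*(-14)/(-4 - 14) + 74 = -8*(-14)/(-18) + 74 = -8*(-14)*(-1)/18 + 74 = -4*14/9 + 74 = -56/9 + 74 = 610/9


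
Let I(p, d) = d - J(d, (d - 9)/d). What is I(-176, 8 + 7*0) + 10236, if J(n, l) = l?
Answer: 81953/8 ≈ 10244.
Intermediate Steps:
I(p, d) = d - (-9 + d)/d (I(p, d) = d - (d - 9)/d = d - (-9 + d)/d)
I(-176, 8 + 7*0) + 10236 = (-1 + (8 + 7*0) + 9/(8 + 7*0)) + 10236 = (-1 + (8 + 0) + 9/(8 + 0)) + 10236 = (-1 + 8 + 9/8) + 10236 = 65/8 + 10236 = 81953/8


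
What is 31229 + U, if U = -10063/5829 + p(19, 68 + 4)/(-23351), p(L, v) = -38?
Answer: 7714042580/247029 ≈ 31227.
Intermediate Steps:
U = -426061/247029 (U = -10063/5829 - 38/(-23351) = -10063*1/5829 - 38*(-1/23351) = -347/201 + 2/1229 = -426061/247029 ≈ -1.7247)
31229 + U = 31229 - 426061/247029 = 7714042580/247029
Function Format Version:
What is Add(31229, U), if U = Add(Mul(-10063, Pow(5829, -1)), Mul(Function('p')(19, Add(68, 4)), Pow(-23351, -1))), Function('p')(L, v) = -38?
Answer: Rational(7714042580, 247029) ≈ 31227.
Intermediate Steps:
U = Rational(-426061, 247029) (U = Add(Mul(-10063, Pow(5829, -1)), Mul(-38, Pow(-23351, -1))) = Add(Mul(-10063, Rational(1, 5829)), Mul(-38, Rational(-1, 23351))) = Add(Rational(-347, 201), Rational(2, 1229)) = Rational(-426061, 247029) ≈ -1.7247)
Add(31229, U) = Add(31229, Rational(-426061, 247029)) = Rational(7714042580, 247029)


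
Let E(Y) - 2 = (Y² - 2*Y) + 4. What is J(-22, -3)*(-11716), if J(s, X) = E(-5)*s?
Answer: 10567832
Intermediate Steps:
E(Y) = 6 + Y² - 2*Y (E(Y) = 2 + ((Y² - 2*Y) + 4) = 2 + (4 + Y² - 2*Y) = 6 + Y² - 2*Y)
J(s, X) = 41*s (J(s, X) = (6 + (-5)² - 2*(-5))*s = (6 + 25 + 10)*s = 41*s)
J(-22, -3)*(-11716) = (41*(-22))*(-11716) = -902*(-11716) = 10567832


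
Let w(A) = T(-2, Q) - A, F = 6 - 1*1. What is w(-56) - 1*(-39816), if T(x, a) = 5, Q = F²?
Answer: 39877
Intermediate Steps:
F = 5 (F = 6 - 1 = 5)
Q = 25 (Q = 5² = 25)
w(A) = 5 - A
w(-56) - 1*(-39816) = (5 - 1*(-56)) - 1*(-39816) = (5 + 56) + 39816 = 61 + 39816 = 39877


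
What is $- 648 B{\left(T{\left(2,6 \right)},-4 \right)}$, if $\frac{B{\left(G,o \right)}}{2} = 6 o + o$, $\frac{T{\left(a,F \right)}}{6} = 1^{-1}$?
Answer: $36288$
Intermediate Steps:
$T{\left(a,F \right)} = 6$ ($T{\left(a,F \right)} = \frac{6}{1} = 6 \cdot 1 = 6$)
$B{\left(G,o \right)} = 14 o$ ($B{\left(G,o \right)} = 2 \left(6 o + o\right) = 2 \cdot 7 o = 14 o$)
$- 648 B{\left(T{\left(2,6 \right)},-4 \right)} = - 648 \cdot 14 \left(-4\right) = \left(-648\right) \left(-56\right) = 36288$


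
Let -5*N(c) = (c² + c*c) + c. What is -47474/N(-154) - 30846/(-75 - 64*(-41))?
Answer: -60948647/8607973 ≈ -7.0805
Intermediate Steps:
N(c) = -2*c²/5 - c/5 (N(c) = -((c² + c*c) + c)/5 = -((c² + c²) + c)/5 = -(2*c² + c)/5 = -(c + 2*c²)/5 = -2*c²/5 - c/5)
-47474/N(-154) - 30846/(-75 - 64*(-41)) = -47474*5/(154*(1 + 2*(-154))) - 30846/(-75 - 64*(-41)) = -47474*5/(154*(1 - 308)) - 30846/(-75 + 2624) = -47474/((-⅕*(-154)*(-307))) - 30846/2549 = -47474/(-47278/5) - 30846*1/2549 = -47474*(-5/47278) - 30846/2549 = 16955/3377 - 30846/2549 = -60948647/8607973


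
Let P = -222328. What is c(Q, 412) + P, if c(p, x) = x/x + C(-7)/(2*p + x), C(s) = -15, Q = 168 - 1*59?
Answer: -9337735/42 ≈ -2.2233e+5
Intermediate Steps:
Q = 109 (Q = 168 - 59 = 109)
c(p, x) = 1 - 15/(x + 2*p) (c(p, x) = x/x - 15/(2*p + x) = 1 - 15/(x + 2*p))
c(Q, 412) + P = (-15 + 412 + 2*109)/(412 + 2*109) - 222328 = (-15 + 412 + 218)/(412 + 218) - 222328 = 615/630 - 222328 = (1/630)*615 - 222328 = 41/42 - 222328 = -9337735/42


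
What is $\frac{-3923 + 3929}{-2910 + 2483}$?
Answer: $- \frac{6}{427} \approx -0.014052$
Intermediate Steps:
$\frac{-3923 + 3929}{-2910 + 2483} = \frac{6}{-427} = 6 \left(- \frac{1}{427}\right) = - \frac{6}{427}$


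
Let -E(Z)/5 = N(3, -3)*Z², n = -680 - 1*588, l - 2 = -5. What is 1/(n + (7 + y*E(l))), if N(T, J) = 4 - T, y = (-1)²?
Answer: -1/1306 ≈ -0.00076570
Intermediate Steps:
y = 1
l = -3 (l = 2 - 5 = -3)
n = -1268 (n = -680 - 588 = -1268)
E(Z) = -5*Z² (E(Z) = -5*(4 - 1*3)*Z² = -5*(4 - 3)*Z² = -5*Z²)
1/(n + (7 + y*E(l))) = 1/(-1268 + (7 + 1*(-5*(-3)²))) = 1/(-1268 + (7 + 1*(-5*9))) = 1/(-1268 + (7 + 1*(-45))) = 1/(-1268 + (7 - 45)) = 1/(-1268 - 38) = 1/(-1306) = -1/1306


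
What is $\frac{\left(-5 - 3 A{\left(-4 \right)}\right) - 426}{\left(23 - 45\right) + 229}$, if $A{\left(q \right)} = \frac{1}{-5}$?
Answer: $- \frac{2152}{1035} \approx -2.0792$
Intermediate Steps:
$A{\left(q \right)} = - \frac{1}{5}$
$\frac{\left(-5 - 3 A{\left(-4 \right)}\right) - 426}{\left(23 - 45\right) + 229} = \frac{\left(-5 - - \frac{3}{5}\right) - 426}{\left(23 - 45\right) + 229} = \frac{\left(-5 + \frac{3}{5}\right) - 426}{-22 + 229} = \frac{- \frac{22}{5} - 426}{207} = \left(- \frac{2152}{5}\right) \frac{1}{207} = - \frac{2152}{1035}$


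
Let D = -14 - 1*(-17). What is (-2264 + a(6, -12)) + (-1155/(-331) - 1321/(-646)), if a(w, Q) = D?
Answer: -482277205/213826 ≈ -2255.5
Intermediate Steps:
D = 3 (D = -14 + 17 = 3)
a(w, Q) = 3
(-2264 + a(6, -12)) + (-1155/(-331) - 1321/(-646)) = (-2264 + 3) + (-1155/(-331) - 1321/(-646)) = -2261 + (-1155*(-1/331) - 1321*(-1/646)) = -2261 + (1155/331 + 1321/646) = -2261 + 1183381/213826 = -482277205/213826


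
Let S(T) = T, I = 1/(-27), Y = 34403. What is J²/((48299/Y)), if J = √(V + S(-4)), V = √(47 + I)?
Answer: -137612/48299 + 68806*√951/434691 ≈ 2.0321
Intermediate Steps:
I = -1/27 ≈ -0.037037
V = 2*√951/9 (V = √(47 - 1/27) = √(1268/27) = 2*√951/9 ≈ 6.8530)
J = √(-4 + 2*√951/9) (J = √(2*√951/9 - 4) = √(-4 + 2*√951/9) ≈ 1.6891)
J²/((48299/Y)) = (√(-36 + 2*√951)/3)²/((48299/34403)) = (-4 + 2*√951/9)/((48299*(1/34403))) = (-4 + 2*√951/9)/(48299/34403) = (-4 + 2*√951/9)*(34403/48299) = -137612/48299 + 68806*√951/434691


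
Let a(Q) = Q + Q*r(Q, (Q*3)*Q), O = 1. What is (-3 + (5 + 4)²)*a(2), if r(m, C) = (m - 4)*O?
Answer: -156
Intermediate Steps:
r(m, C) = -4 + m (r(m, C) = (m - 4)*1 = (-4 + m)*1 = -4 + m)
a(Q) = Q + Q*(-4 + Q)
(-3 + (5 + 4)²)*a(2) = (-3 + (5 + 4)²)*(2*(-3 + 2)) = (-3 + 9²)*(2*(-1)) = (-3 + 81)*(-2) = 78*(-2) = -156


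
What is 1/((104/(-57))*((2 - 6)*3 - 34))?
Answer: 57/4784 ≈ 0.011915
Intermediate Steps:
1/((104/(-57))*((2 - 6)*3 - 34)) = 1/((104*(-1/57))*(-4*3 - 34)) = 1/(-104*(-12 - 34)/57) = 1/(-104/57*(-46)) = 1/(4784/57) = 57/4784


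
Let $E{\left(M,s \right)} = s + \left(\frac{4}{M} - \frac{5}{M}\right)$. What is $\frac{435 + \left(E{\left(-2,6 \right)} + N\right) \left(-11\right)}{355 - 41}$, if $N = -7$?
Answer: $\frac{881}{628} \approx 1.4029$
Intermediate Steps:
$E{\left(M,s \right)} = s - \frac{1}{M}$
$\frac{435 + \left(E{\left(-2,6 \right)} + N\right) \left(-11\right)}{355 - 41} = \frac{435 + \left(\left(6 - \frac{1}{-2}\right) - 7\right) \left(-11\right)}{355 - 41} = \frac{435 + \left(\left(6 - - \frac{1}{2}\right) - 7\right) \left(-11\right)}{314} = \left(435 + \left(\left(6 + \frac{1}{2}\right) - 7\right) \left(-11\right)\right) \frac{1}{314} = \left(435 + \left(\frac{13}{2} - 7\right) \left(-11\right)\right) \frac{1}{314} = \left(435 - - \frac{11}{2}\right) \frac{1}{314} = \left(435 + \frac{11}{2}\right) \frac{1}{314} = \frac{881}{2} \cdot \frac{1}{314} = \frac{881}{628}$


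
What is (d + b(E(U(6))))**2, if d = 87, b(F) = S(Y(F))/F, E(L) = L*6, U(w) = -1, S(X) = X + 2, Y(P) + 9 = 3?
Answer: 69169/9 ≈ 7685.4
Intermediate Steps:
Y(P) = -6 (Y(P) = -9 + 3 = -6)
S(X) = 2 + X
E(L) = 6*L
b(F) = -4/F (b(F) = (2 - 6)/F = -4/F)
(d + b(E(U(6))))**2 = (87 - 4/(6*(-1)))**2 = (87 - 4/(-6))**2 = (87 - 4*(-1/6))**2 = (87 + 2/3)**2 = (263/3)**2 = 69169/9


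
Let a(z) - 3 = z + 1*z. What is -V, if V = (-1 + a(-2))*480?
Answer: 960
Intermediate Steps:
a(z) = 3 + 2*z (a(z) = 3 + (z + 1*z) = 3 + (z + z) = 3 + 2*z)
V = -960 (V = (-1 + (3 + 2*(-2)))*480 = (-1 + (3 - 4))*480 = (-1 - 1)*480 = -2*480 = -960)
-V = -1*(-960) = 960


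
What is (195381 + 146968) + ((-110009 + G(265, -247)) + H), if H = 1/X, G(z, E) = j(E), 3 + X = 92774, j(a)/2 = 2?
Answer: 21554785225/92771 ≈ 2.3234e+5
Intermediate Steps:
j(a) = 4 (j(a) = 2*2 = 4)
X = 92771 (X = -3 + 92774 = 92771)
G(z, E) = 4
H = 1/92771 ≈ 1.0779e-5
(195381 + 146968) + ((-110009 + G(265, -247)) + H) = (195381 + 146968) + ((-110009 + 4) + 1/92771) = 342349 + (-110005 + 1/92771) = 342349 - 10205273854/92771 = 21554785225/92771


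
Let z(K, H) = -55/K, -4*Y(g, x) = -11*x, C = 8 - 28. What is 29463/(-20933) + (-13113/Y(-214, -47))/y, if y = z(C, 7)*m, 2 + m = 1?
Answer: -72885/1903 ≈ -38.300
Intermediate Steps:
C = -20
Y(g, x) = 11*x/4 (Y(g, x) = -(-11)*x/4 = 11*x/4)
m = -1 (m = -2 + 1 = -1)
y = -11/4 (y = -55/(-20)*(-1) = -55*(-1/20)*(-1) = (11/4)*(-1) = -11/4 ≈ -2.7500)
29463/(-20933) + (-13113/Y(-214, -47))/y = 29463/(-20933) + (-13113/((11/4)*(-47)))/(-11/4) = 29463*(-1/20933) - 13113/(-517/4)*(-4/11) = -29463/20933 - 13113*(-4/517)*(-4/11) = -29463/20933 + (1116/11)*(-4/11) = -29463/20933 - 4464/121 = -72885/1903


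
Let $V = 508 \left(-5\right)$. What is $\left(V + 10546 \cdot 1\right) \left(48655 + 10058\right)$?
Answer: $470056278$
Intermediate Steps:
$V = -2540$
$\left(V + 10546 \cdot 1\right) \left(48655 + 10058\right) = \left(-2540 + 10546 \cdot 1\right) \left(48655 + 10058\right) = \left(-2540 + 10546\right) 58713 = 8006 \cdot 58713 = 470056278$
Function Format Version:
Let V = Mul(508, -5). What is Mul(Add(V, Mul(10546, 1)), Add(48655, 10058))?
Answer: 470056278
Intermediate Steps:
V = -2540
Mul(Add(V, Mul(10546, 1)), Add(48655, 10058)) = Mul(Add(-2540, Mul(10546, 1)), Add(48655, 10058)) = Mul(Add(-2540, 10546), 58713) = Mul(8006, 58713) = 470056278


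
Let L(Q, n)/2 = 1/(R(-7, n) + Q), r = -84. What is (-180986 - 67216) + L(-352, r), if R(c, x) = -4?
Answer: -44179957/178 ≈ -2.4820e+5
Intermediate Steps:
L(Q, n) = 2/(-4 + Q)
(-180986 - 67216) + L(-352, r) = (-180986 - 67216) + 2/(-4 - 352) = -248202 + 2/(-356) = -248202 + 2*(-1/356) = -248202 - 1/178 = -44179957/178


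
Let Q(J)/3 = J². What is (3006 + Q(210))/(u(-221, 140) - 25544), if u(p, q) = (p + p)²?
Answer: 67653/84910 ≈ 0.79676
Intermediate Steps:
Q(J) = 3*J²
u(p, q) = 4*p² (u(p, q) = (2*p)² = 4*p²)
(3006 + Q(210))/(u(-221, 140) - 25544) = (3006 + 3*210²)/(4*(-221)² - 25544) = (3006 + 3*44100)/(4*48841 - 25544) = (3006 + 132300)/(195364 - 25544) = 135306/169820 = 135306*(1/169820) = 67653/84910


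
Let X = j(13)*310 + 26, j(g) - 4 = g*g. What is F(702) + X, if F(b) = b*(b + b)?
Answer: 1039264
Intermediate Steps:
j(g) = 4 + g² (j(g) = 4 + g*g = 4 + g²)
F(b) = 2*b² (F(b) = b*(2*b) = 2*b²)
X = 53656 (X = (4 + 13²)*310 + 26 = (4 + 169)*310 + 26 = 173*310 + 26 = 53630 + 26 = 53656)
F(702) + X = 2*702² + 53656 = 2*492804 + 53656 = 985608 + 53656 = 1039264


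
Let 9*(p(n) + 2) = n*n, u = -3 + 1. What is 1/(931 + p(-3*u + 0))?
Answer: 1/933 ≈ 0.0010718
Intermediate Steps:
u = -2
p(n) = -2 + n**2/9 (p(n) = -2 + (n*n)/9 = -2 + n**2/9)
1/(931 + p(-3*u + 0)) = 1/(931 + (-2 + (-3*(-2) + 0)**2/9)) = 1/(931 + (-2 + (6 + 0)**2/9)) = 1/(931 + (-2 + (1/9)*6**2)) = 1/(931 + (-2 + (1/9)*36)) = 1/(931 + (-2 + 4)) = 1/(931 + 2) = 1/933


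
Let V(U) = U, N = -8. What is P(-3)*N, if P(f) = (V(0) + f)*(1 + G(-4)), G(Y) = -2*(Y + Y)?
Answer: 408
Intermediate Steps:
G(Y) = -4*Y
P(f) = 17*f (P(f) = (0 + f)*(1 - 4*(-4)) = f*(1 + 16) = f*17 = 17*f)
P(-3)*N = (17*(-3))*(-8) = -51*(-8) = 408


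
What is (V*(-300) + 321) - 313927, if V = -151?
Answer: -268306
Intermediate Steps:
(V*(-300) + 321) - 313927 = (-151*(-300) + 321) - 313927 = (45300 + 321) - 313927 = 45621 - 313927 = -268306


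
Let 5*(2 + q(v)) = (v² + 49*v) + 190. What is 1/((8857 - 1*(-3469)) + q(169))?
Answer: 5/98652 ≈ 5.0683e-5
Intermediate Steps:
q(v) = 36 + v²/5 + 49*v/5 (q(v) = -2 + ((v² + 49*v) + 190)/5 = -2 + (190 + v² + 49*v)/5 = -2 + (38 + v²/5 + 49*v/5) = 36 + v²/5 + 49*v/5)
1/((8857 - 1*(-3469)) + q(169)) = 1/((8857 - 1*(-3469)) + (36 + (⅕)*169² + (49/5)*169)) = 1/((8857 + 3469) + (36 + (⅕)*28561 + 8281/5)) = 1/(12326 + (36 + 28561/5 + 8281/5)) = 1/(12326 + 37022/5) = 1/(98652/5) = 5/98652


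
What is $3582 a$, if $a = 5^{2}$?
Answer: $89550$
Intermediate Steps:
$a = 25$
$3582 a = 3582 \cdot 25 = 89550$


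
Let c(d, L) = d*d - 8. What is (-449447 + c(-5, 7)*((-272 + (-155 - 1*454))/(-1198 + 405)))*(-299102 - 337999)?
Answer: 227060562723894/793 ≈ 2.8633e+11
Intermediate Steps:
c(d, L) = -8 + d² (c(d, L) = d² - 8 = -8 + d²)
(-449447 + c(-5, 7)*((-272 + (-155 - 1*454))/(-1198 + 405)))*(-299102 - 337999) = (-449447 + (-8 + (-5)²)*((-272 + (-155 - 1*454))/(-1198 + 405)))*(-299102 - 337999) = (-449447 + (-8 + 25)*((-272 + (-155 - 454))/(-793)))*(-637101) = (-449447 + 17*((-272 - 609)*(-1/793)))*(-637101) = (-449447 + 17*(-881*(-1/793)))*(-637101) = (-449447 + 17*(881/793))*(-637101) = (-449447 + 14977/793)*(-637101) = -356396494/793*(-637101) = 227060562723894/793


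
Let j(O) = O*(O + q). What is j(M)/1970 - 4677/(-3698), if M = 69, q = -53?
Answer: 6648141/3642530 ≈ 1.8251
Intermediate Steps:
j(O) = O*(-53 + O) (j(O) = O*(O - 53) = O*(-53 + O))
j(M)/1970 - 4677/(-3698) = (69*(-53 + 69))/1970 - 4677/(-3698) = (69*16)*(1/1970) - 4677*(-1/3698) = 1104*(1/1970) + 4677/3698 = 552/985 + 4677/3698 = 6648141/3642530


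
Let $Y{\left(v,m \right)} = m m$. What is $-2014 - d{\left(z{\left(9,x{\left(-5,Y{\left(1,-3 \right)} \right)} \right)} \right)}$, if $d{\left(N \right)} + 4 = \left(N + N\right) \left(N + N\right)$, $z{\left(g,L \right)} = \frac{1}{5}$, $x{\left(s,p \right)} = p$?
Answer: $- \frac{50254}{25} \approx -2010.2$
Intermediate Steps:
$Y{\left(v,m \right)} = m^{2}$
$z{\left(g,L \right)} = \frac{1}{5}$
$d{\left(N \right)} = -4 + 4 N^{2}$ ($d{\left(N \right)} = -4 + \left(N + N\right) \left(N + N\right) = -4 + 2 N 2 N = -4 + 4 N^{2}$)
$-2014 - d{\left(z{\left(9,x{\left(-5,Y{\left(1,-3 \right)} \right)} \right)} \right)} = -2014 - \left(-4 + \frac{4}{25}\right) = -2014 - - \frac{96}{25} = -2014 + \frac{96}{25} = - \frac{50254}{25}$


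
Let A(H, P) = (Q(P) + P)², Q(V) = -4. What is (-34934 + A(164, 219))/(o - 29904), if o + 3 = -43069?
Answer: -11291/72976 ≈ -0.15472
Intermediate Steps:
o = -43072 (o = -3 - 43069 = -43072)
A(H, P) = (-4 + P)²
(-34934 + A(164, 219))/(o - 29904) = (-34934 + (-4 + 219)²)/(-43072 - 29904) = (-34934 + 215²)/(-72976) = (-34934 + 46225)*(-1/72976) = 11291*(-1/72976) = -11291/72976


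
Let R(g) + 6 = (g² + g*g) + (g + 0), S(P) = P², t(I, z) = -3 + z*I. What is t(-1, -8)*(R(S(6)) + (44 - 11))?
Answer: 13275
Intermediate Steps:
t(I, z) = -3 + I*z
R(g) = -6 + g + 2*g² (R(g) = -6 + ((g² + g*g) + (g + 0)) = -6 + ((g² + g²) + g) = -6 + (2*g² + g) = -6 + (g + 2*g²) = -6 + g + 2*g²)
t(-1, -8)*(R(S(6)) + (44 - 11)) = (-3 - 1*(-8))*((-6 + 6² + 2*(6²)²) + (44 - 11)) = (-3 + 8)*((-6 + 36 + 2*36²) + 33) = 5*((-6 + 36 + 2*1296) + 33) = 5*((-6 + 36 + 2592) + 33) = 5*(2622 + 33) = 5*2655 = 13275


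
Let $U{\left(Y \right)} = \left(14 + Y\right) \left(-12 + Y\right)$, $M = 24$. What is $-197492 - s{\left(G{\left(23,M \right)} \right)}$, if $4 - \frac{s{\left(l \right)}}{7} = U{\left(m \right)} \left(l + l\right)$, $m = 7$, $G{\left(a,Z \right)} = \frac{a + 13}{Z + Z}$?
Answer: $- \frac{397245}{2} \approx -1.9862 \cdot 10^{5}$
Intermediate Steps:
$G{\left(a,Z \right)} = \frac{13 + a}{2 Z}$
$U{\left(Y \right)} = \left(-12 + Y\right) \left(14 + Y\right)$
$s{\left(l \right)} = 28 + 1470 l$ ($s{\left(l \right)} = 28 - 7 \left(-168 + 7^{2} + 2 \cdot 7\right) \left(l + l\right) = 28 - 7 \left(-168 + 49 + 14\right) 2 l = 28 - 7 \left(- 105 \cdot 2 l\right) = 28 - 7 \left(- 210 l\right) = 28 + 1470 l$)
$-197492 - s{\left(G{\left(23,M \right)} \right)} = -197492 - \left(28 + 1470 \frac{13 + 23}{2 \cdot 24}\right) = -197492 - \left(28 + 1470 \cdot \frac{1}{2} \cdot \frac{1}{24} \cdot 36\right) = -197492 - \left(28 + 1470 \cdot \frac{3}{4}\right) = -197492 - \left(28 + \frac{2205}{2}\right) = -197492 - \frac{2261}{2} = - \frac{397245}{2}$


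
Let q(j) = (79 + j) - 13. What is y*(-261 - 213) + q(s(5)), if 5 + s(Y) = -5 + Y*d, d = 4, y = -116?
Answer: 55060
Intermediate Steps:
s(Y) = -10 + 4*Y (s(Y) = -5 + (-5 + Y*4) = -5 + (-5 + 4*Y) = -10 + 4*Y)
q(j) = 66 + j
y*(-261 - 213) + q(s(5)) = -116*(-261 - 213) + (66 + (-10 + 4*5)) = -116*(-474) + (66 + (-10 + 20)) = 54984 + (66 + 10) = 54984 + 76 = 55060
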